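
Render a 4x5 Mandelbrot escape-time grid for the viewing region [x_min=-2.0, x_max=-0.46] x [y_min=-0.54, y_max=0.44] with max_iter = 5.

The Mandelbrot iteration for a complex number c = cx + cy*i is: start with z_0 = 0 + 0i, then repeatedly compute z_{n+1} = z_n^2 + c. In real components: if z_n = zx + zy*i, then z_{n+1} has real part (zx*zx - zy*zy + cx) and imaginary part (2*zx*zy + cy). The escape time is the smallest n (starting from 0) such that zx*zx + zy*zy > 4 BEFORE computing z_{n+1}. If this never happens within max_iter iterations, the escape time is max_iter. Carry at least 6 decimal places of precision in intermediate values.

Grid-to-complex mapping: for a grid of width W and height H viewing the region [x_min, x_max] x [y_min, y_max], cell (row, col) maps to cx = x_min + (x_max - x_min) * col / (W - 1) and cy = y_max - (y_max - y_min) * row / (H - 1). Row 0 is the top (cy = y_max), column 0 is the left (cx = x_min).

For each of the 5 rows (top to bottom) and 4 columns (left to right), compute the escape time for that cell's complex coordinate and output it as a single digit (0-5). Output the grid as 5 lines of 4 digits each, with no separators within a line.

Answer: 1355
1555
1555
1555
1355

Derivation:
(row=0, col=0): c = -2.0000 + 0.4400i → escape time 1
(row=0, col=1): c = -1.4867 + 0.4400i → escape time 3
(row=0, col=2): c = -0.9733 + 0.4400i → escape time 5
(row=0, col=3): c = -0.4600 + 0.4400i → escape time 5
(row=1, col=0): c = -2.0000 + 0.1950i → escape time 1
(row=1, col=1): c = -1.4867 + 0.1950i → escape time 5
(row=1, col=2): c = -0.9733 + 0.1950i → escape time 5
(row=1, col=3): c = -0.4600 + 0.1950i → escape time 5
(row=2, col=0): c = -2.0000 + -0.0500i → escape time 1
(row=2, col=1): c = -1.4867 + -0.0500i → escape time 5
(row=2, col=2): c = -0.9733 + -0.0500i → escape time 5
(row=2, col=3): c = -0.4600 + -0.0500i → escape time 5
(row=3, col=0): c = -2.0000 + -0.2950i → escape time 1
(row=3, col=1): c = -1.4867 + -0.2950i → escape time 5
(row=3, col=2): c = -0.9733 + -0.2950i → escape time 5
(row=3, col=3): c = -0.4600 + -0.2950i → escape time 5
(row=4, col=0): c = -2.0000 + -0.5400i → escape time 1
(row=4, col=1): c = -1.4867 + -0.5400i → escape time 3
(row=4, col=2): c = -0.9733 + -0.5400i → escape time 5
(row=4, col=3): c = -0.4600 + -0.5400i → escape time 5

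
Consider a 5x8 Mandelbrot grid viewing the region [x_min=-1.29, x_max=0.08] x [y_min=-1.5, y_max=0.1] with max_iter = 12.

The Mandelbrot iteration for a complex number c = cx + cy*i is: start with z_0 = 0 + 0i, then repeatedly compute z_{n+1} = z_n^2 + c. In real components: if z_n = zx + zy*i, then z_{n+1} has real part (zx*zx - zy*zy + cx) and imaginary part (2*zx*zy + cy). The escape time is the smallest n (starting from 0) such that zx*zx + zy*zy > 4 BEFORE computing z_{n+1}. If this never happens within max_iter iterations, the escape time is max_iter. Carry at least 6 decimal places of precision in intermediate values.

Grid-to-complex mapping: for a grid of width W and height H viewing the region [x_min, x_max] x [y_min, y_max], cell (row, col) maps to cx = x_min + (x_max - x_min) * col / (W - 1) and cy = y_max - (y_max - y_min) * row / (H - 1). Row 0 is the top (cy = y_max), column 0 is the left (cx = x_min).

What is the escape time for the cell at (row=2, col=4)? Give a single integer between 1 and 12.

Answer: 12

Derivation:
z_0 = 0 + 0i, c = 0.0800 + -0.3571i
Iter 1: z = 0.0800 + -0.3571i, |z|^2 = 0.1340
Iter 2: z = -0.0412 + -0.4143i, |z|^2 = 0.1733
Iter 3: z = -0.0899 + -0.3230i, |z|^2 = 0.1124
Iter 4: z = -0.0163 + -0.2990i, |z|^2 = 0.0897
Iter 5: z = -0.0092 + -0.3474i, |z|^2 = 0.1208
Iter 6: z = -0.0406 + -0.3508i, |z|^2 = 0.1247
Iter 7: z = -0.0414 + -0.3287i, |z|^2 = 0.1097
Iter 8: z = -0.0263 + -0.3299i, |z|^2 = 0.1095
Iter 9: z = -0.0282 + -0.3398i, |z|^2 = 0.1163
Iter 10: z = -0.0347 + -0.3380i, |z|^2 = 0.1154
Iter 11: z = -0.0330 + -0.3337i, |z|^2 = 0.1125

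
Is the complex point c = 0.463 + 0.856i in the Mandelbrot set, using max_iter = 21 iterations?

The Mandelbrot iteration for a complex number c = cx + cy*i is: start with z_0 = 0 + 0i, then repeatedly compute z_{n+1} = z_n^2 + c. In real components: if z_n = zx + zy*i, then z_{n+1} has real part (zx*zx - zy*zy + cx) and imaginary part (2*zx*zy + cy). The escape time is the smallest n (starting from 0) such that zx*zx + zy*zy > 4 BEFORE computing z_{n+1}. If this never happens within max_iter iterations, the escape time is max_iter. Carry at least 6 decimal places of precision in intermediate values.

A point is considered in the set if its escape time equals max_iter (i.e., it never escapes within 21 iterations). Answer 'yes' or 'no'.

Answer: no

Derivation:
z_0 = 0 + 0i, c = 0.4630 + 0.8560i
Iter 1: z = 0.4630 + 0.8560i, |z|^2 = 0.9471
Iter 2: z = -0.0554 + 1.6487i, |z|^2 = 2.7211
Iter 3: z = -2.2520 + 0.6734i, |z|^2 = 5.5250
Escaped at iteration 3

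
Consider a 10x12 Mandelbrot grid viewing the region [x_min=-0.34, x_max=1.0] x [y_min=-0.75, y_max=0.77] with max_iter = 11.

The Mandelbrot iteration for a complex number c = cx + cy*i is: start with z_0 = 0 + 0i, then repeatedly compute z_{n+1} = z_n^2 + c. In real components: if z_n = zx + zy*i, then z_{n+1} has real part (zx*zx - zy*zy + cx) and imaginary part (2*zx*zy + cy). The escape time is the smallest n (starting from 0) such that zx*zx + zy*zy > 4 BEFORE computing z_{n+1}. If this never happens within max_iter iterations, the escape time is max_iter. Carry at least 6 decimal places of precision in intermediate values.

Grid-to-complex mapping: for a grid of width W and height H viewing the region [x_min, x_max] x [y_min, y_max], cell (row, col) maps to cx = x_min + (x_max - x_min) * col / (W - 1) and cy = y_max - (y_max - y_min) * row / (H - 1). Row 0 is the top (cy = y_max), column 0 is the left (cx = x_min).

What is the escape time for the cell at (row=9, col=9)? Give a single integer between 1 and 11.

z_0 = 0 + 0i, c = 1.0000 + -0.4736i
Iter 1: z = 1.0000 + -0.4736i, |z|^2 = 1.2243
Iter 2: z = 1.7757 + -1.4209i, |z|^2 = 5.1720
Escaped at iteration 2

Answer: 2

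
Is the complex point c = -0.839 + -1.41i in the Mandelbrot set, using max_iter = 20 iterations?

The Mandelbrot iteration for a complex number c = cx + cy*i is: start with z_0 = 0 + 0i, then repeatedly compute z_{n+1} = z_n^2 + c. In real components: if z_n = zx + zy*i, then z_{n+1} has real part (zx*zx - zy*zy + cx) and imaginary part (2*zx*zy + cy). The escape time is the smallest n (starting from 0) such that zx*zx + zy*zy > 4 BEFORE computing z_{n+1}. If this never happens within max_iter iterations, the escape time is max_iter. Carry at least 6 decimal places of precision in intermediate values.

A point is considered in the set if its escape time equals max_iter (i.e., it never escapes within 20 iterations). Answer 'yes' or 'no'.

z_0 = 0 + 0i, c = -0.8390 + -1.4100i
Iter 1: z = -0.8390 + -1.4100i, |z|^2 = 2.6920
Iter 2: z = -2.1232 + 0.9560i, |z|^2 = 5.4218
Escaped at iteration 2

Answer: no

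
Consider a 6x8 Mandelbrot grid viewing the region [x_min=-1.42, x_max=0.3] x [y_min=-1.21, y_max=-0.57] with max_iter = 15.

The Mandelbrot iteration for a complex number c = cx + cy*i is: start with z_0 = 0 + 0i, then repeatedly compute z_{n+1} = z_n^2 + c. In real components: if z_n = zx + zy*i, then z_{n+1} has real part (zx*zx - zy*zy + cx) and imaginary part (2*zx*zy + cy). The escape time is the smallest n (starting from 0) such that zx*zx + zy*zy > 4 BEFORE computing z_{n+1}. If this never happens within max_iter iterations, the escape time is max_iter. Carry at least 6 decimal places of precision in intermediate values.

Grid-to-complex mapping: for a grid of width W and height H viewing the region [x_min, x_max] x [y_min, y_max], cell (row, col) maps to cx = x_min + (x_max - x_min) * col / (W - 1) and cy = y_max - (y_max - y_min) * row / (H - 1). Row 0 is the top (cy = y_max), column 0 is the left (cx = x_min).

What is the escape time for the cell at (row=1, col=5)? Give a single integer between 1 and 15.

Answer: 7

Derivation:
z_0 = 0 + 0i, c = 0.3000 + -0.6614i
Iter 1: z = 0.3000 + -0.6614i, |z|^2 = 0.5275
Iter 2: z = -0.0475 + -1.0583i, |z|^2 = 1.1222
Iter 3: z = -0.8177 + -0.5609i, |z|^2 = 0.9833
Iter 4: z = 0.6540 + 0.2559i, |z|^2 = 0.4932
Iter 5: z = 0.6623 + -0.3267i, |z|^2 = 0.5453
Iter 6: z = 0.6319 + -1.0941i, |z|^2 = 1.5964
Iter 7: z = -0.4979 + -2.0441i, |z|^2 = 4.4263
Escaped at iteration 7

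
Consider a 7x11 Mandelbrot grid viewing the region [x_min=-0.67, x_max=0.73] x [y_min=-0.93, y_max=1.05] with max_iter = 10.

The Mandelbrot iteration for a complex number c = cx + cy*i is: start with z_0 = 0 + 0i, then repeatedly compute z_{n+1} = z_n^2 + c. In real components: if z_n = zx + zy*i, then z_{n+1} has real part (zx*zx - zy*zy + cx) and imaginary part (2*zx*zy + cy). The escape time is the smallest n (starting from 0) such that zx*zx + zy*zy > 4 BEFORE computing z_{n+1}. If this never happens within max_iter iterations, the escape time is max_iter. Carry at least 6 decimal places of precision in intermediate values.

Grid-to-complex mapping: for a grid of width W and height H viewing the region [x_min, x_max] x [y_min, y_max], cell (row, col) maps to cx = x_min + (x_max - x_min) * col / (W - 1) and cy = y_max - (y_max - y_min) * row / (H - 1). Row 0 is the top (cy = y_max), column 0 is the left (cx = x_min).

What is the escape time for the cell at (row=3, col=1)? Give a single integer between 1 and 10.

z_0 = 0 + 0i, c = -0.4367 + 0.4560i
Iter 1: z = -0.4367 + 0.4560i, |z|^2 = 0.3986
Iter 2: z = -0.4539 + 0.0578i, |z|^2 = 0.2094
Iter 3: z = -0.2340 + 0.4036i, |z|^2 = 0.2176
Iter 4: z = -0.5448 + 0.2672i, |z|^2 = 0.3682
Iter 5: z = -0.2112 + 0.1649i, |z|^2 = 0.0718
Iter 6: z = -0.4192 + 0.3863i, |z|^2 = 0.3250
Iter 7: z = -0.4102 + 0.1321i, |z|^2 = 0.1857
Iter 8: z = -0.2859 + 0.3477i, |z|^2 = 0.2026
Iter 9: z = -0.4758 + 0.2572i, |z|^2 = 0.2926

Answer: 10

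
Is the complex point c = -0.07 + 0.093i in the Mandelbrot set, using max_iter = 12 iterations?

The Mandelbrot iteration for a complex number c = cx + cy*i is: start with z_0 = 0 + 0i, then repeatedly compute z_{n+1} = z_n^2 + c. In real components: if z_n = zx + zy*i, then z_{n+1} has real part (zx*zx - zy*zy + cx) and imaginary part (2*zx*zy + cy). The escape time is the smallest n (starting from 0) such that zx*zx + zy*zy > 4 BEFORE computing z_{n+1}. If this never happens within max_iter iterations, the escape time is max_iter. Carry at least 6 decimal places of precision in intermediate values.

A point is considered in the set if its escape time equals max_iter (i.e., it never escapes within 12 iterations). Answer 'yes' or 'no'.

z_0 = 0 + 0i, c = -0.0700 + 0.0930i
Iter 1: z = -0.0700 + 0.0930i, |z|^2 = 0.0135
Iter 2: z = -0.0737 + 0.0800i, |z|^2 = 0.0118
Iter 3: z = -0.0710 + 0.0812i, |z|^2 = 0.0116
Iter 4: z = -0.0716 + 0.0815i, |z|^2 = 0.0118
Iter 5: z = -0.0715 + 0.0813i, |z|^2 = 0.0117
Iter 6: z = -0.0715 + 0.0814i, |z|^2 = 0.0117
Iter 7: z = -0.0715 + 0.0814i, |z|^2 = 0.0117
Iter 8: z = -0.0715 + 0.0814i, |z|^2 = 0.0117
Iter 9: z = -0.0715 + 0.0814i, |z|^2 = 0.0117
Iter 10: z = -0.0715 + 0.0814i, |z|^2 = 0.0117
Iter 11: z = -0.0715 + 0.0814i, |z|^2 = 0.0117
Did not escape in 12 iterations → in set

Answer: yes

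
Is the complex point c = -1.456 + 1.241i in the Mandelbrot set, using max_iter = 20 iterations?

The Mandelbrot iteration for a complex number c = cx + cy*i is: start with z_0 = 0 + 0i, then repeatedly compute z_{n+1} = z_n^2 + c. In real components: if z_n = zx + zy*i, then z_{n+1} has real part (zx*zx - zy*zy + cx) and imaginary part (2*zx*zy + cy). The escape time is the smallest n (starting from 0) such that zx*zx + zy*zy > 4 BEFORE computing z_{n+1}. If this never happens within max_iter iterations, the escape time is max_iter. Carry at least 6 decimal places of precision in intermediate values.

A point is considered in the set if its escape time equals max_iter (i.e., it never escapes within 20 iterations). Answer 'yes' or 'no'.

z_0 = 0 + 0i, c = -1.4560 + 1.2410i
Iter 1: z = -1.4560 + 1.2410i, |z|^2 = 3.6600
Iter 2: z = -0.8761 + -2.3728i, |z|^2 = 6.3978
Escaped at iteration 2

Answer: no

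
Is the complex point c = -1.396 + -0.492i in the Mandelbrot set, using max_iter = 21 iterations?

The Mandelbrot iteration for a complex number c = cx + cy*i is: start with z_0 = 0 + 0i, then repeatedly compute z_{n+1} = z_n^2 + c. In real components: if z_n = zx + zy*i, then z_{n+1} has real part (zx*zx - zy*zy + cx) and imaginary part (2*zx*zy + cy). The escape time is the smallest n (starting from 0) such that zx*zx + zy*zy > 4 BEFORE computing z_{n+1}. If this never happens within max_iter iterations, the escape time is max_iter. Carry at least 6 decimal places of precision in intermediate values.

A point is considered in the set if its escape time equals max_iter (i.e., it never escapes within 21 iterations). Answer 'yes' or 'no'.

z_0 = 0 + 0i, c = -1.3960 + -0.4920i
Iter 1: z = -1.3960 + -0.4920i, |z|^2 = 2.1909
Iter 2: z = 0.3108 + 0.8817i, |z|^2 = 0.8739
Iter 3: z = -2.0768 + 0.0560i, |z|^2 = 4.3161
Escaped at iteration 3

Answer: no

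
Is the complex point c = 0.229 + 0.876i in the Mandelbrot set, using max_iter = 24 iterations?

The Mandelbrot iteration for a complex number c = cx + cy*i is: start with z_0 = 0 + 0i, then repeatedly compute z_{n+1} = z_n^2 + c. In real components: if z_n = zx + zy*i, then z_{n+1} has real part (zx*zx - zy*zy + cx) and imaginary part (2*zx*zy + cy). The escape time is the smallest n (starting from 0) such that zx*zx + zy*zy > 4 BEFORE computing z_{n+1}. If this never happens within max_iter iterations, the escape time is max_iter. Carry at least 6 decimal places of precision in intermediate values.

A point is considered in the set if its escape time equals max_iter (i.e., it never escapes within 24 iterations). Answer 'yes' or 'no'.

Answer: no

Derivation:
z_0 = 0 + 0i, c = 0.2290 + 0.8760i
Iter 1: z = 0.2290 + 0.8760i, |z|^2 = 0.8198
Iter 2: z = -0.4859 + 1.2772i, |z|^2 = 1.8674
Iter 3: z = -1.1661 + -0.3653i, |z|^2 = 1.4933
Iter 4: z = 1.4554 + 1.7279i, |z|^2 = 5.1040
Escaped at iteration 4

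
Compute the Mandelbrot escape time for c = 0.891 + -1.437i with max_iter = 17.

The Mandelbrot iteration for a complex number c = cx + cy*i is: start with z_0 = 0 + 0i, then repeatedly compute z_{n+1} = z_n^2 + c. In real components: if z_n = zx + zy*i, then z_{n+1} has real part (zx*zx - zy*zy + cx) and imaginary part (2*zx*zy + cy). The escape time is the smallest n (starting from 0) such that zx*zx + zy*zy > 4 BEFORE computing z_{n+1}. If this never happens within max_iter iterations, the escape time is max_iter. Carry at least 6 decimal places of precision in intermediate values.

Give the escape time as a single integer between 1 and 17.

z_0 = 0 + 0i, c = 0.8910 + -1.4370i
Iter 1: z = 0.8910 + -1.4370i, |z|^2 = 2.8589
Iter 2: z = -0.3801 + -3.9977i, |z|^2 = 16.1263
Escaped at iteration 2

Answer: 2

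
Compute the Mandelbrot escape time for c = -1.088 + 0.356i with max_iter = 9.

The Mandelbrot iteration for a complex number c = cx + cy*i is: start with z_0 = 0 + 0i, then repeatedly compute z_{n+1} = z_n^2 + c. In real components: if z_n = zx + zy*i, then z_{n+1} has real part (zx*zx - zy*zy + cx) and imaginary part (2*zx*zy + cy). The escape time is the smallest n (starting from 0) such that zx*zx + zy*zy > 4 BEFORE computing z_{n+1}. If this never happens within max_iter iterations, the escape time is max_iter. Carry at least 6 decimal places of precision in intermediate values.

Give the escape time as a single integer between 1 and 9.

z_0 = 0 + 0i, c = -1.0880 + 0.3560i
Iter 1: z = -1.0880 + 0.3560i, |z|^2 = 1.3105
Iter 2: z = -0.0310 + -0.4187i, |z|^2 = 0.1762
Iter 3: z = -1.2623 + 0.3819i, |z|^2 = 1.7393
Iter 4: z = 0.3595 + -0.6083i, |z|^2 = 0.4993
Iter 5: z = -1.3287 + -0.0814i, |z|^2 = 1.7722
Iter 6: z = 0.6709 + 0.5723i, |z|^2 = 0.7777
Iter 7: z = -0.9655 + 1.1240i, |z|^2 = 2.1954
Iter 8: z = -1.4192 + -1.8143i, |z|^2 = 5.3058
Escaped at iteration 8

Answer: 8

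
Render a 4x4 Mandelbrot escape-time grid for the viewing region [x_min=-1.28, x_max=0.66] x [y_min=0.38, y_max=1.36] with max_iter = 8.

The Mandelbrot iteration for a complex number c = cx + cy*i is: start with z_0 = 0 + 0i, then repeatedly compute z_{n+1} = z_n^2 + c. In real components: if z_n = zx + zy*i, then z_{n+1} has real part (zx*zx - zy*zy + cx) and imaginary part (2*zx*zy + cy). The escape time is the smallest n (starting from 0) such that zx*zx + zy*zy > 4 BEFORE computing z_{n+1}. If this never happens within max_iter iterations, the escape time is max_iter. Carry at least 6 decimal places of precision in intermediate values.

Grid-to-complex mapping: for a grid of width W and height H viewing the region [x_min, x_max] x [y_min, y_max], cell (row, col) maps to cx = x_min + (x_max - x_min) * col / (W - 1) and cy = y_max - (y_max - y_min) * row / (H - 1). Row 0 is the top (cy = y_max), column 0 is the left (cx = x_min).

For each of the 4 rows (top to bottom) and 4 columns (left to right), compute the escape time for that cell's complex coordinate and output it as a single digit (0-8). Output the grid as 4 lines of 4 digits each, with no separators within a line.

Answer: 2222
3352
3683
8883

Derivation:
(row=0, col=0): c = -1.2800 + 1.3600i → escape time 2
(row=0, col=1): c = -0.6333 + 1.3600i → escape time 2
(row=0, col=2): c = 0.0133 + 1.3600i → escape time 2
(row=0, col=3): c = 0.6600 + 1.3600i → escape time 2
(row=1, col=0): c = -1.2800 + 1.0333i → escape time 3
(row=1, col=1): c = -0.6333 + 1.0333i → escape time 3
(row=1, col=2): c = 0.0133 + 1.0333i → escape time 5
(row=1, col=3): c = 0.6600 + 1.0333i → escape time 2
(row=2, col=0): c = -1.2800 + 0.7067i → escape time 3
(row=2, col=1): c = -0.6333 + 0.7067i → escape time 6
(row=2, col=2): c = 0.0133 + 0.7067i → escape time 8
(row=2, col=3): c = 0.6600 + 0.7067i → escape time 3
(row=3, col=0): c = -1.2800 + 0.3800i → escape time 8
(row=3, col=1): c = -0.6333 + 0.3800i → escape time 8
(row=3, col=2): c = 0.0133 + 0.3800i → escape time 8
(row=3, col=3): c = 0.6600 + 0.3800i → escape time 3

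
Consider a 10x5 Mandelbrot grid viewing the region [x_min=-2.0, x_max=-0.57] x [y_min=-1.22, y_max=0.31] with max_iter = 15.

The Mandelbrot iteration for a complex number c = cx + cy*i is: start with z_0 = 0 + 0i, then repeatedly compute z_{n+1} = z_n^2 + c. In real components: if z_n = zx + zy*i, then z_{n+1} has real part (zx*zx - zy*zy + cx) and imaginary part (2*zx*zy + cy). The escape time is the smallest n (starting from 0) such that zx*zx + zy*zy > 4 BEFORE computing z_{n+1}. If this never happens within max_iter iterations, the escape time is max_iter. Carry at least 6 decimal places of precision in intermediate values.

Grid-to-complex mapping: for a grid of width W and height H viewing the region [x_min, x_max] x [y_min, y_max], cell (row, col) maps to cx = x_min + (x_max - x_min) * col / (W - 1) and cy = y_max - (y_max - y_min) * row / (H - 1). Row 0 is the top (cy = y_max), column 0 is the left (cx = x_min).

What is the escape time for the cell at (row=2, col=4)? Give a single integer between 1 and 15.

Answer: 4

Derivation:
z_0 = 0 + 0i, c = -1.3644 + -0.4550i
Iter 1: z = -1.3644 + -0.4550i, |z|^2 = 2.0687
Iter 2: z = 0.2902 + 0.7866i, |z|^2 = 0.7030
Iter 3: z = -1.8990 + 0.0016i, |z|^2 = 3.6063
Iter 4: z = 2.2418 + -0.4612i, |z|^2 = 5.2384
Escaped at iteration 4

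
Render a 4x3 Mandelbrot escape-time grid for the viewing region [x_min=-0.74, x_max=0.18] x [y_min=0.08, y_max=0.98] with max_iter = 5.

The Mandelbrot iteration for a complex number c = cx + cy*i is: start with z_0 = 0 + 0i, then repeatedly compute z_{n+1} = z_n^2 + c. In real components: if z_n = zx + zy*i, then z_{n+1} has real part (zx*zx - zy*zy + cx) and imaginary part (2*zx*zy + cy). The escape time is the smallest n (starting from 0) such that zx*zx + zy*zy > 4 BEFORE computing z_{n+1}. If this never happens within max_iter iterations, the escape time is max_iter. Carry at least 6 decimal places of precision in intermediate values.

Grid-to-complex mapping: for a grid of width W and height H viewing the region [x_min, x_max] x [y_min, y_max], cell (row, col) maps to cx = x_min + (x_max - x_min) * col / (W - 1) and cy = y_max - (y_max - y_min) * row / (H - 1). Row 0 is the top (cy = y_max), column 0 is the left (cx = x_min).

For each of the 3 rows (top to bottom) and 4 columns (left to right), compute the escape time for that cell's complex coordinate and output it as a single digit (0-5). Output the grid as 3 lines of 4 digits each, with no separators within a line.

(row=0, col=0): c = -0.7400 + 0.9800i → escape time 3
(row=0, col=1): c = -0.4333 + 0.9800i → escape time 4
(row=0, col=2): c = -0.1267 + 0.9800i → escape time 5
(row=0, col=3): c = 0.1800 + 0.9800i → escape time 4
(row=1, col=0): c = -0.7400 + 0.5300i → escape time 5
(row=1, col=1): c = -0.4333 + 0.5300i → escape time 5
(row=1, col=2): c = -0.1267 + 0.5300i → escape time 5
(row=1, col=3): c = 0.1800 + 0.5300i → escape time 5
(row=2, col=0): c = -0.7400 + 0.0800i → escape time 5
(row=2, col=1): c = -0.4333 + 0.0800i → escape time 5
(row=2, col=2): c = -0.1267 + 0.0800i → escape time 5
(row=2, col=3): c = 0.1800 + 0.0800i → escape time 5

Answer: 3454
5555
5555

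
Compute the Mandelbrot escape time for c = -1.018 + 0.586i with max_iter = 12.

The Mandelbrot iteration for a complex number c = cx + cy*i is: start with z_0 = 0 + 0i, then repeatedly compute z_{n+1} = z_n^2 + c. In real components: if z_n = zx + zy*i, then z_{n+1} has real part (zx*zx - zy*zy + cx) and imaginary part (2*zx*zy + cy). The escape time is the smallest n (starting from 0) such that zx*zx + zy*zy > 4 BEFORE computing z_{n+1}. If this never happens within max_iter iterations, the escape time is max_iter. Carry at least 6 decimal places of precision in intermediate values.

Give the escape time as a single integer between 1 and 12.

Answer: 5

Derivation:
z_0 = 0 + 0i, c = -1.0180 + 0.5860i
Iter 1: z = -1.0180 + 0.5860i, |z|^2 = 1.3797
Iter 2: z = -0.3251 + -0.6071i, |z|^2 = 0.4742
Iter 3: z = -1.2809 + 0.9807i, |z|^2 = 2.6025
Iter 4: z = -0.3391 + -1.9263i, |z|^2 = 3.8258
Iter 5: z = -4.6138 + 1.8924i, |z|^2 = 24.8685
Escaped at iteration 5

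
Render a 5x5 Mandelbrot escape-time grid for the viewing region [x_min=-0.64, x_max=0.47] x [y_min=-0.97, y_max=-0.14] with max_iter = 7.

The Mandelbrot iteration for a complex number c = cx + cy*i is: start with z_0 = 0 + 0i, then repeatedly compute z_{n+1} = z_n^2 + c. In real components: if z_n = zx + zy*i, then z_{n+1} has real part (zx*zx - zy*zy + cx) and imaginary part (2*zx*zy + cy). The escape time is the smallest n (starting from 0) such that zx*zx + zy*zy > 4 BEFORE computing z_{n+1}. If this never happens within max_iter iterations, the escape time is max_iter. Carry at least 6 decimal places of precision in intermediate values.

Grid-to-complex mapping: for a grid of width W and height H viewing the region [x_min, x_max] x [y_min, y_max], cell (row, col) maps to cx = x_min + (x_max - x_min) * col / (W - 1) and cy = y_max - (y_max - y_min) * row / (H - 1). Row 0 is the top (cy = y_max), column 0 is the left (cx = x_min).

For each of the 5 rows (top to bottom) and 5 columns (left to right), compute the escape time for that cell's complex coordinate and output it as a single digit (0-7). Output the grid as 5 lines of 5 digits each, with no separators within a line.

(row=0, col=0): c = -0.6400 + -0.1400i → escape time 7
(row=0, col=1): c = -0.3625 + -0.1400i → escape time 7
(row=0, col=2): c = -0.0850 + -0.1400i → escape time 7
(row=0, col=3): c = 0.1925 + -0.1400i → escape time 7
(row=0, col=4): c = 0.4700 + -0.1400i → escape time 5
(row=1, col=0): c = -0.6400 + -0.3475i → escape time 7
(row=1, col=1): c = -0.3625 + -0.3475i → escape time 7
(row=1, col=2): c = -0.0850 + -0.3475i → escape time 7
(row=1, col=3): c = 0.1925 + -0.3475i → escape time 7
(row=1, col=4): c = 0.4700 + -0.3475i → escape time 7
(row=2, col=0): c = -0.6400 + -0.5550i → escape time 7
(row=2, col=1): c = -0.3625 + -0.5550i → escape time 7
(row=2, col=2): c = -0.0850 + -0.5550i → escape time 7
(row=2, col=3): c = 0.1925 + -0.5550i → escape time 7
(row=2, col=4): c = 0.4700 + -0.5550i → escape time 5
(row=3, col=0): c = -0.6400 + -0.7625i → escape time 5
(row=3, col=1): c = -0.3625 + -0.7625i → escape time 7
(row=3, col=2): c = -0.0850 + -0.7625i → escape time 7
(row=3, col=3): c = 0.1925 + -0.7625i → escape time 5
(row=3, col=4): c = 0.4700 + -0.7625i → escape time 3
(row=4, col=0): c = -0.6400 + -0.9700i → escape time 4
(row=4, col=1): c = -0.3625 + -0.9700i → escape time 5
(row=4, col=2): c = -0.0850 + -0.9700i → escape time 7
(row=4, col=3): c = 0.1925 + -0.9700i → escape time 4
(row=4, col=4): c = 0.4700 + -0.9700i → escape time 3

Answer: 77775
77777
77775
57753
45743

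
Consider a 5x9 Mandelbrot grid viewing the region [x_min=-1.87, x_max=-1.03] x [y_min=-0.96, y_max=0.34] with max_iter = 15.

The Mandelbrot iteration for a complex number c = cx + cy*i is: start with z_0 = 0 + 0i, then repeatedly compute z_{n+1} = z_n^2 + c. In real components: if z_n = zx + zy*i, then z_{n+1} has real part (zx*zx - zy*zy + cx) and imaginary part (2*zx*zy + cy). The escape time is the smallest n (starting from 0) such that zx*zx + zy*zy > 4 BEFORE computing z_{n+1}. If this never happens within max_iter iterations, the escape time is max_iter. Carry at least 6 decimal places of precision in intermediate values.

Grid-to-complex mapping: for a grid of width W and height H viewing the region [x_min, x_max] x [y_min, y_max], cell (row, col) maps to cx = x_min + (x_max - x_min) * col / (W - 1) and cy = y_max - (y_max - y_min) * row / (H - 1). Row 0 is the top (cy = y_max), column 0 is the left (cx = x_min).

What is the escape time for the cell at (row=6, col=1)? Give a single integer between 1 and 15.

z_0 = 0 + 0i, c = -1.6600 + -0.6350i
Iter 1: z = -1.6600 + -0.6350i, |z|^2 = 3.1588
Iter 2: z = 0.6924 + 1.4732i, |z|^2 = 2.6497
Iter 3: z = -3.3509 + 1.4050i, |z|^2 = 13.2028
Escaped at iteration 3

Answer: 3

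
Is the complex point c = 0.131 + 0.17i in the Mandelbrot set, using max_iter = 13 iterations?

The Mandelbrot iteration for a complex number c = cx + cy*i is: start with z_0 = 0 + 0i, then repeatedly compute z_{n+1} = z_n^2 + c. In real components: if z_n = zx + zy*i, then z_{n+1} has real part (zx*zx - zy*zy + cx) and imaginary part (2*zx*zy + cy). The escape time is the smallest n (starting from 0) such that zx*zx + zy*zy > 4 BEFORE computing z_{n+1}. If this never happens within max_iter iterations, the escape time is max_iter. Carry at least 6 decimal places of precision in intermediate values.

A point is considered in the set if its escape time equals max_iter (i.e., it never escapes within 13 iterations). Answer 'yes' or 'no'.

z_0 = 0 + 0i, c = 0.1310 + 0.1700i
Iter 1: z = 0.1310 + 0.1700i, |z|^2 = 0.0461
Iter 2: z = 0.1193 + 0.2145i, |z|^2 = 0.0603
Iter 3: z = 0.0992 + 0.2212i, |z|^2 = 0.0588
Iter 4: z = 0.0919 + 0.2139i, |z|^2 = 0.0542
Iter 5: z = 0.0937 + 0.2093i, |z|^2 = 0.0526
Iter 6: z = 0.0960 + 0.2092i, |z|^2 = 0.0530
Iter 7: z = 0.0964 + 0.2102i, |z|^2 = 0.0535
Iter 8: z = 0.0961 + 0.2105i, |z|^2 = 0.0536
Iter 9: z = 0.0959 + 0.2105i, |z|^2 = 0.0535
Iter 10: z = 0.0959 + 0.2104i, |z|^2 = 0.0535
Iter 11: z = 0.0959 + 0.2103i, |z|^2 = 0.0535
Iter 12: z = 0.0960 + 0.2104i, |z|^2 = 0.0535
Did not escape in 13 iterations → in set

Answer: yes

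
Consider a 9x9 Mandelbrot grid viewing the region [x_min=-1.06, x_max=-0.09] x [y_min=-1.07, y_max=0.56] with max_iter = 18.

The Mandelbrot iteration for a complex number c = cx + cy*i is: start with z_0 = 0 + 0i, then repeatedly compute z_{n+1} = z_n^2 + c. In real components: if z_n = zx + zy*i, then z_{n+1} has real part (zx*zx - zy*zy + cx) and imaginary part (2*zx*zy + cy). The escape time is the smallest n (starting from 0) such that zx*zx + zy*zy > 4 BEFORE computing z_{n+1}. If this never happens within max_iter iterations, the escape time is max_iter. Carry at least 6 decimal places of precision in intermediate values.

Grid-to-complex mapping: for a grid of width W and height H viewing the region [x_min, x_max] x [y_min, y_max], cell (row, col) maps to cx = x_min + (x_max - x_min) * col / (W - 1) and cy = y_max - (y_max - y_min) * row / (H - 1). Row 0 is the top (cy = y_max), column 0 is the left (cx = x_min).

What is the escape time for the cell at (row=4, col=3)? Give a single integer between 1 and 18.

z_0 = 0 + 0i, c = -0.6963 + -0.2550i
Iter 1: z = -0.6963 + -0.2550i, |z|^2 = 0.5498
Iter 2: z = -0.2765 + 0.1001i, |z|^2 = 0.0865
Iter 3: z = -0.6298 + -0.3104i, |z|^2 = 0.4930
Iter 4: z = -0.3959 + 0.1359i, |z|^2 = 0.1752
Iter 5: z = -0.5580 + -0.3626i, |z|^2 = 0.4428
Iter 6: z = -0.5164 + 0.1497i, |z|^2 = 0.2891
Iter 7: z = -0.4520 + -0.4096i, |z|^2 = 0.3720
Iter 8: z = -0.6597 + 0.1153i, |z|^2 = 0.4485
Iter 9: z = -0.2743 + -0.4071i, |z|^2 = 0.2409
Iter 10: z = -0.7867 + -0.0317i, |z|^2 = 0.6199
Iter 11: z = -0.0783 + -0.2051i, |z|^2 = 0.0482
Iter 12: z = -0.7322 + -0.2229i, |z|^2 = 0.5858
Iter 13: z = -0.2098 + 0.0714i, |z|^2 = 0.0491
Iter 14: z = -0.6573 + -0.2849i, |z|^2 = 0.5133
Iter 15: z = -0.3454 + 0.1196i, |z|^2 = 0.1336
Iter 16: z = -0.5913 + -0.3376i, |z|^2 = 0.4636
Iter 17: z = -0.4606 + 0.1442i, |z|^2 = 0.2330

Answer: 18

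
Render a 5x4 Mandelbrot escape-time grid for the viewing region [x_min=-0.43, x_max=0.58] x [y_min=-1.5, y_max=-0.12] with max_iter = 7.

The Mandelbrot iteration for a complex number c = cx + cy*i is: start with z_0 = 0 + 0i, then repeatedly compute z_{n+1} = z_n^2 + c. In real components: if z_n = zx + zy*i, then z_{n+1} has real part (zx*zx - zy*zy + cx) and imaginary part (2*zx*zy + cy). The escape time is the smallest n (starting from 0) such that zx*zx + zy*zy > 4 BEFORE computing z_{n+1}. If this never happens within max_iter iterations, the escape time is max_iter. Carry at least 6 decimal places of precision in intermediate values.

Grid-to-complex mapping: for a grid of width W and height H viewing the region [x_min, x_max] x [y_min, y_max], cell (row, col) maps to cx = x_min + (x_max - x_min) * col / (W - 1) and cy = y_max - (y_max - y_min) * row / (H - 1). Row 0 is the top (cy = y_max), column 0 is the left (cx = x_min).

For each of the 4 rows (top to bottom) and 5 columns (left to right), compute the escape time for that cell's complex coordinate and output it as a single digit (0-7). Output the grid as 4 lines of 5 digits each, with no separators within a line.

(row=0, col=0): c = -0.4300 + -0.1200i → escape time 7
(row=0, col=1): c = -0.1775 + -0.1200i → escape time 7
(row=0, col=2): c = 0.0750 + -0.1200i → escape time 7
(row=0, col=3): c = 0.3275 + -0.1200i → escape time 7
(row=0, col=4): c = 0.5800 + -0.1200i → escape time 4
(row=1, col=0): c = -0.4300 + -0.5800i → escape time 7
(row=1, col=1): c = -0.1775 + -0.5800i → escape time 7
(row=1, col=2): c = 0.0750 + -0.5800i → escape time 7
(row=1, col=3): c = 0.3275 + -0.5800i → escape time 7
(row=1, col=4): c = 0.5800 + -0.5800i → escape time 3
(row=2, col=0): c = -0.4300 + -1.0400i → escape time 4
(row=2, col=1): c = -0.1775 + -1.0400i → escape time 7
(row=2, col=2): c = 0.0750 + -1.0400i → escape time 4
(row=2, col=3): c = 0.3275 + -1.0400i → escape time 3
(row=2, col=4): c = 0.5800 + -1.0400i → escape time 2
(row=3, col=0): c = -0.4300 + -1.5000i → escape time 2
(row=3, col=1): c = -0.1775 + -1.5000i → escape time 2
(row=3, col=2): c = 0.0750 + -1.5000i → escape time 2
(row=3, col=3): c = 0.3275 + -1.5000i → escape time 2
(row=3, col=4): c = 0.5800 + -1.5000i → escape time 2

Answer: 77774
77773
47432
22222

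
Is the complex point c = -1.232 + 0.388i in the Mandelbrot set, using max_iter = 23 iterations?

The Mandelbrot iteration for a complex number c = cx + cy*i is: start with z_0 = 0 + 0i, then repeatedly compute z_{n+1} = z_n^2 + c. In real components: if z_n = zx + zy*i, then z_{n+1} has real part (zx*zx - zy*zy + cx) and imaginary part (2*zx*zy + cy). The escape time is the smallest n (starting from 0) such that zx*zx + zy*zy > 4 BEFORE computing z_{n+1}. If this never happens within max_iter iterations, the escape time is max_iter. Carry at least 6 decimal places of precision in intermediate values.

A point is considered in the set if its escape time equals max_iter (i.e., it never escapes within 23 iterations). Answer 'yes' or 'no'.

Answer: no

Derivation:
z_0 = 0 + 0i, c = -1.2320 + 0.3880i
Iter 1: z = -1.2320 + 0.3880i, |z|^2 = 1.6684
Iter 2: z = 0.1353 + -0.5680i, |z|^2 = 0.3410
Iter 3: z = -1.5364 + 0.2343i, |z|^2 = 2.4153
Iter 4: z = 1.0735 + -0.3320i, |z|^2 = 1.2626
Iter 5: z = -0.1898 + -0.3248i, |z|^2 = 0.1415
Iter 6: z = -1.3014 + 0.5113i, |z|^2 = 1.9552
Iter 7: z = 0.2003 + -0.9428i, |z|^2 = 0.9290
Iter 8: z = -2.0808 + 0.0103i, |z|^2 = 4.3297
Escaped at iteration 8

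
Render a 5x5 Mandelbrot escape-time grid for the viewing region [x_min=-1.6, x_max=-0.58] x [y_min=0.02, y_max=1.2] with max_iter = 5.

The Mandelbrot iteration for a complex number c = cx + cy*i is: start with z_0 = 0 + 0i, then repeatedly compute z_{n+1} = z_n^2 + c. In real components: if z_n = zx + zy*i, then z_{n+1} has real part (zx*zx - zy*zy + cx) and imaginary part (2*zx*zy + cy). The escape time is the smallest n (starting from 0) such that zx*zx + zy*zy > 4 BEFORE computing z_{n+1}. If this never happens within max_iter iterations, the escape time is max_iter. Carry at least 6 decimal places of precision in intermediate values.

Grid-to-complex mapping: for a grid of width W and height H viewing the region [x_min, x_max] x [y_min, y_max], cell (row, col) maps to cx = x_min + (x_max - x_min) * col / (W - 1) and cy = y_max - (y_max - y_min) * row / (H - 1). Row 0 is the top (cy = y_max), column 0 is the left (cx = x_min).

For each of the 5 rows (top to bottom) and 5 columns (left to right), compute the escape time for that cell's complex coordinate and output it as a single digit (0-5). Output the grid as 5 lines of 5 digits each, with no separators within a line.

(row=0, col=0): c = -1.6000 + 1.2000i → escape time 2
(row=0, col=1): c = -1.3450 + 1.2000i → escape time 2
(row=0, col=2): c = -1.0900 + 1.2000i → escape time 3
(row=0, col=3): c = -0.8350 + 1.2000i → escape time 3
(row=0, col=4): c = -0.5800 + 1.2000i → escape time 3
(row=1, col=0): c = -1.6000 + 0.9050i → escape time 3
(row=1, col=1): c = -1.3450 + 0.9050i → escape time 3
(row=1, col=2): c = -1.0900 + 0.9050i → escape time 3
(row=1, col=3): c = -0.8350 + 0.9050i → escape time 3
(row=1, col=4): c = -0.5800 + 0.9050i → escape time 4
(row=2, col=0): c = -1.6000 + 0.6100i → escape time 3
(row=2, col=1): c = -1.3450 + 0.6100i → escape time 3
(row=2, col=2): c = -1.0900 + 0.6100i → escape time 4
(row=2, col=3): c = -0.8350 + 0.6100i → escape time 5
(row=2, col=4): c = -0.5800 + 0.6100i → escape time 5
(row=3, col=0): c = -1.6000 + 0.3150i → escape time 4
(row=3, col=1): c = -1.3450 + 0.3150i → escape time 5
(row=3, col=2): c = -1.0900 + 0.3150i → escape time 5
(row=3, col=3): c = -0.8350 + 0.3150i → escape time 5
(row=3, col=4): c = -0.5800 + 0.3150i → escape time 5
(row=4, col=0): c = -1.6000 + 0.0200i → escape time 5
(row=4, col=1): c = -1.3450 + 0.0200i → escape time 5
(row=4, col=2): c = -1.0900 + 0.0200i → escape time 5
(row=4, col=3): c = -0.8350 + 0.0200i → escape time 5
(row=4, col=4): c = -0.5800 + 0.0200i → escape time 5

Answer: 22333
33334
33455
45555
55555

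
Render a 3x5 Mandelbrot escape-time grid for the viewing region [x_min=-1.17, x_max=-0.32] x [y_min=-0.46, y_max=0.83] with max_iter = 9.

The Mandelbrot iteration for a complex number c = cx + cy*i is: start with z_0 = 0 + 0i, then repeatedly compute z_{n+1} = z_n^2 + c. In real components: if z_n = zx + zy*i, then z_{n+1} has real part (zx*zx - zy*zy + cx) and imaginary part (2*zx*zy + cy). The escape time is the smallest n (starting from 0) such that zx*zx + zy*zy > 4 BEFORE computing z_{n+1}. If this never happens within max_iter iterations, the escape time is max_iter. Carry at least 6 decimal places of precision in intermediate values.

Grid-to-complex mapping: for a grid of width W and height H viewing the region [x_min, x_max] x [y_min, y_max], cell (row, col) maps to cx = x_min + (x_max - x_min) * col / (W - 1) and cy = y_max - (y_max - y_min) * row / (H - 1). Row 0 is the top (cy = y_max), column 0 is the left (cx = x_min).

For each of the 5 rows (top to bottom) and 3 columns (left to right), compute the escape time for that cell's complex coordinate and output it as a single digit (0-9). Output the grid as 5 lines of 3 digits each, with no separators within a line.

(row=0, col=0): c = -1.1700 + 0.8300i → escape time 3
(row=0, col=1): c = -0.7450 + 0.8300i → escape time 4
(row=0, col=2): c = -0.3200 + 0.8300i → escape time 7
(row=1, col=0): c = -1.1700 + 0.5075i → escape time 5
(row=1, col=1): c = -0.7450 + 0.5075i → escape time 6
(row=1, col=2): c = -0.3200 + 0.5075i → escape time 9
(row=2, col=0): c = -1.1700 + 0.1850i → escape time 9
(row=2, col=1): c = -0.7450 + 0.1850i → escape time 9
(row=2, col=2): c = -0.3200 + 0.1850i → escape time 9
(row=3, col=0): c = -1.1700 + -0.1375i → escape time 9
(row=3, col=1): c = -0.7450 + -0.1375i → escape time 9
(row=3, col=2): c = -0.3200 + -0.1375i → escape time 9
(row=4, col=0): c = -1.1700 + -0.4600i → escape time 6
(row=4, col=1): c = -0.7450 + -0.4600i → escape time 7
(row=4, col=2): c = -0.3200 + -0.4600i → escape time 9

Answer: 347
569
999
999
679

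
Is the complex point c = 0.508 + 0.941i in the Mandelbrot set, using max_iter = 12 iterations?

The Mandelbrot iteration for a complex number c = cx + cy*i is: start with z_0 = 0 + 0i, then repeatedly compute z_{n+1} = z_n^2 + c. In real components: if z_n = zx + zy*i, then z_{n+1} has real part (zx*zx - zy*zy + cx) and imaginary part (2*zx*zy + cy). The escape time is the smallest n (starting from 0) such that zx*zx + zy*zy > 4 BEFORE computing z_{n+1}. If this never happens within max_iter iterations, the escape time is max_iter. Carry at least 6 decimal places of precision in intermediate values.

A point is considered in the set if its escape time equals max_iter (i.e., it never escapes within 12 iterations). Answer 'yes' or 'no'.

z_0 = 0 + 0i, c = 0.5080 + 0.9410i
Iter 1: z = 0.5080 + 0.9410i, |z|^2 = 1.1435
Iter 2: z = -0.1194 + 1.8971i, |z|^2 = 3.6131
Iter 3: z = -3.0766 + 0.4879i, |z|^2 = 9.7033
Escaped at iteration 3

Answer: no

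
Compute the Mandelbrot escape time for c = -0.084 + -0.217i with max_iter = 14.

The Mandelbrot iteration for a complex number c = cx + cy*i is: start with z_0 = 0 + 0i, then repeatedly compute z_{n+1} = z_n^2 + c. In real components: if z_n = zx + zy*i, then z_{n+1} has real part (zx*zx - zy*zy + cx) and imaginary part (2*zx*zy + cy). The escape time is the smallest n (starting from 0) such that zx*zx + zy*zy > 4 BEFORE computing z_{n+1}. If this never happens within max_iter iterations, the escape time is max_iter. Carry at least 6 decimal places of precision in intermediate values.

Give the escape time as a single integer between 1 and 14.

z_0 = 0 + 0i, c = -0.0840 + -0.2170i
Iter 1: z = -0.0840 + -0.2170i, |z|^2 = 0.0541
Iter 2: z = -0.1240 + -0.1805i, |z|^2 = 0.0480
Iter 3: z = -0.1012 + -0.1722i, |z|^2 = 0.0399
Iter 4: z = -0.1034 + -0.1821i, |z|^2 = 0.0439
Iter 5: z = -0.1065 + -0.1793i, |z|^2 = 0.0435
Iter 6: z = -0.1048 + -0.1788i, |z|^2 = 0.0430
Iter 7: z = -0.1050 + -0.1795i, |z|^2 = 0.0432
Iter 8: z = -0.1052 + -0.1793i, |z|^2 = 0.0432
Iter 9: z = -0.1051 + -0.1793i, |z|^2 = 0.0432
Iter 10: z = -0.1051 + -0.1793i, |z|^2 = 0.0432
Iter 11: z = -0.1051 + -0.1793i, |z|^2 = 0.0432
Iter 12: z = -0.1051 + -0.1793i, |z|^2 = 0.0432
Iter 13: z = -0.1051 + -0.1793i, |z|^2 = 0.0432

Answer: 14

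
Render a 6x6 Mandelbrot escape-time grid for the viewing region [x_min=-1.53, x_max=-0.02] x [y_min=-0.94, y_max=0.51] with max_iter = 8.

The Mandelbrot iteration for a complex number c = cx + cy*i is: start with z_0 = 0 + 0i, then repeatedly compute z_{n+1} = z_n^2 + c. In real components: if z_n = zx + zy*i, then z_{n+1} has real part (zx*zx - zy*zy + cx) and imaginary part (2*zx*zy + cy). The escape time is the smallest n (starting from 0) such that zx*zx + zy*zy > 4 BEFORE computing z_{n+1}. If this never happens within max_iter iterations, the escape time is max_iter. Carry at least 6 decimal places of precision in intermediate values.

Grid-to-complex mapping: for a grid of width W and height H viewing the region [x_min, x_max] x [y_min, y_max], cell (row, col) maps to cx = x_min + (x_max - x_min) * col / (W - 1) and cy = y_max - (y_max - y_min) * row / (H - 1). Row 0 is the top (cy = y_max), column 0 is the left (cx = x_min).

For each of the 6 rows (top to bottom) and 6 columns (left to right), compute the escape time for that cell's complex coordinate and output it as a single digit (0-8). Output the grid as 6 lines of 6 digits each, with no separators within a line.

Answer: 345888
588888
788888
487888
334888
333458

Derivation:
(row=0, col=0): c = -1.5300 + 0.5100i → escape time 3
(row=0, col=1): c = -1.2280 + 0.5100i → escape time 4
(row=0, col=2): c = -0.9260 + 0.5100i → escape time 5
(row=0, col=3): c = -0.6240 + 0.5100i → escape time 8
(row=0, col=4): c = -0.3220 + 0.5100i → escape time 8
(row=0, col=5): c = -0.0200 + 0.5100i → escape time 8
(row=1, col=0): c = -1.5300 + 0.2200i → escape time 5
(row=1, col=1): c = -1.2280 + 0.2200i → escape time 8
(row=1, col=2): c = -0.9260 + 0.2200i → escape time 8
(row=1, col=3): c = -0.6240 + 0.2200i → escape time 8
(row=1, col=4): c = -0.3220 + 0.2200i → escape time 8
(row=1, col=5): c = -0.0200 + 0.2200i → escape time 8
(row=2, col=0): c = -1.5300 + -0.0700i → escape time 7
(row=2, col=1): c = -1.2280 + -0.0700i → escape time 8
(row=2, col=2): c = -0.9260 + -0.0700i → escape time 8
(row=2, col=3): c = -0.6240 + -0.0700i → escape time 8
(row=2, col=4): c = -0.3220 + -0.0700i → escape time 8
(row=2, col=5): c = -0.0200 + -0.0700i → escape time 8
(row=3, col=0): c = -1.5300 + -0.3600i → escape time 4
(row=3, col=1): c = -1.2280 + -0.3600i → escape time 8
(row=3, col=2): c = -0.9260 + -0.3600i → escape time 7
(row=3, col=3): c = -0.6240 + -0.3600i → escape time 8
(row=3, col=4): c = -0.3220 + -0.3600i → escape time 8
(row=3, col=5): c = -0.0200 + -0.3600i → escape time 8
(row=4, col=0): c = -1.5300 + -0.6500i → escape time 3
(row=4, col=1): c = -1.2280 + -0.6500i → escape time 3
(row=4, col=2): c = -0.9260 + -0.6500i → escape time 4
(row=4, col=3): c = -0.6240 + -0.6500i → escape time 8
(row=4, col=4): c = -0.3220 + -0.6500i → escape time 8
(row=4, col=5): c = -0.0200 + -0.6500i → escape time 8
(row=5, col=0): c = -1.5300 + -0.9400i → escape time 3
(row=5, col=1): c = -1.2280 + -0.9400i → escape time 3
(row=5, col=2): c = -0.9260 + -0.9400i → escape time 3
(row=5, col=3): c = -0.6240 + -0.9400i → escape time 4
(row=5, col=4): c = -0.3220 + -0.9400i → escape time 5
(row=5, col=5): c = -0.0200 + -0.9400i → escape time 8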